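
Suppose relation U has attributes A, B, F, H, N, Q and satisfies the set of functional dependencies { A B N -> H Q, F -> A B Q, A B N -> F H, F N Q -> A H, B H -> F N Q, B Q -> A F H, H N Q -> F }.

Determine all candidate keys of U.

{F}⁺: F→ABQ adds A, B, Q; BQ→AFH adds H; BH→FNQ adds N → {A, B, F, H, N, Q}.
{B, H}⁺: BH→FNQ adds F, N, Q; BQ→AFH adds A → {A, B, F, H, N, Q}. Minimal: {H}⁺ = {H}; {B}⁺ = {B} — none reach the full schema.
{B, Q}⁺: BQ→AFH adds A, F, H; BH→FNQ adds N → {A, B, F, H, N, Q}. Minimal: {Q}⁺ = {Q}; {B}⁺ = {B} — none reach the full schema.
{A, B, N}⁺: ABN→HQ adds H, Q; ABN→FH adds F → {A, B, F, H, N, Q}. Minimal: {B, N}⁺ = {B, N}; {A, N}⁺ = {A, N}; {A, B}⁺ = {A, B} — none reach the full schema.
{H, N, Q}⁺: HNQ→F adds F; F→ABQ adds A, B → {A, B, F, H, N, Q}. Minimal: {N, Q}⁺ = {N, Q}; {H, Q}⁺ = {H, Q}; {H, N}⁺ = {H, N} — none reach the full schema.
Any other superkey contains one of these as a subset, so there are no further candidate keys.

F, BH, BQ, ABN, HNQ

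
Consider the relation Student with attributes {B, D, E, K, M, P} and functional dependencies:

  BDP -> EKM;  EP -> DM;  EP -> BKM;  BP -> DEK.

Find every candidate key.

BP; EP

Attribute P never appears on the right-hand side of any dependency, so P must belong to every candidate key.
{P}⁺ = {P}, which is not all of the schema, so we must add further attributes.
{B, P}⁺: BP→DEK adds D, E, K; BDP→EKM adds M → {B, D, E, K, M, P}. Minimal: {P}⁺ = {P}; {B}⁺ = {B} — none reach the full schema.
{E, P}⁺: EP→DM adds D, M; EP→BKM adds B, K → {B, D, E, K, M, P}. Minimal: {P}⁺ = {P}; {E}⁺ = {E} — none reach the full schema.
Any other superkey contains one of these as a subset, so there are no further candidate keys.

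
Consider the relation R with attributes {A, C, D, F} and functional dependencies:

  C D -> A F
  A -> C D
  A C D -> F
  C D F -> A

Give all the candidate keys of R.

{A}⁺: A→CD adds C, D; ACD→F adds F → {A, C, D, F}.
{C, D}⁺: CD→AF adds A, F → {A, C, D, F}.
Any other superkey contains one of these as a subset, so there are no further candidate keys.

(A); (C, D)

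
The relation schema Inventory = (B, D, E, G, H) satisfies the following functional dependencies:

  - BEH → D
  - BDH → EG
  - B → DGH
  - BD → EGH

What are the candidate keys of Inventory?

{B}

Attribute B never appears on the right-hand side of any dependency, so B must belong to every candidate key.
{B}⁺ = {B, D, E, G, H}, which is all of the schema, so {B} is the only candidate key.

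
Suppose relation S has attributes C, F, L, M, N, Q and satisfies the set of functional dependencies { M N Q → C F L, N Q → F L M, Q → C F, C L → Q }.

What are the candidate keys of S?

(N, Q); (C, L, N)

{N, Q}⁺: NQ→FLM adds F, L, M; Q→CF adds C → {C, F, L, M, N, Q}.
{C, L, N}⁺: CL→Q adds Q; NQ→FLM adds F, M → {C, F, L, M, N, Q}.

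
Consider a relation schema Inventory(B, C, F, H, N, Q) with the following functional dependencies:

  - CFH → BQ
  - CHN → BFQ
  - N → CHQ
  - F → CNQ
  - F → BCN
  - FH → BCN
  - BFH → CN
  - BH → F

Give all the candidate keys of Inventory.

{F}⁺: F→CNQ adds C, N, Q; F→BCN adds B; N→CHQ adds H → {B, C, F, H, N, Q}.
{N}⁺: N→CHQ adds C, H, Q; CHN→BFQ adds B, F → {B, C, F, H, N, Q}.
{B, H}⁺: BH→F adds F; F→CNQ adds C, N, Q → {B, C, F, H, N, Q}.
Any other superkey contains one of these as a subset, so there are no further candidate keys.

F; N; BH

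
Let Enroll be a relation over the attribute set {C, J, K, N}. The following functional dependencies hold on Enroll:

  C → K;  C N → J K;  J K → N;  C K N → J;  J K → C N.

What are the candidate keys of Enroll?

{C, J}; {C, N}; {J, K}

{C, J}⁺: C→K adds K; JK→N adds N → {C, J, K, N}. Minimal: {J}⁺ = {J}; {C}⁺ = {C, K} — none reach the full schema.
{C, N}⁺: C→K adds K; CN→JK adds J → {C, J, K, N}. Minimal: {N}⁺ = {N}; {C}⁺ = {C, K} — none reach the full schema.
{J, K}⁺: JK→N adds N; JK→CN adds C → {C, J, K, N}. Minimal: {K}⁺ = {K}; {J}⁺ = {J} — none reach the full schema.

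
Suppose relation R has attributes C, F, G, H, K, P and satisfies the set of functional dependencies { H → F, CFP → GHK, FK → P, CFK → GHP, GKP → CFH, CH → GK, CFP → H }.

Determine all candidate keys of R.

{C, H}, {C, F, K}, {C, F, P}, {F, G, K}, {G, H, K}, {G, K, P}

{C, H}⁺: H→F adds F; CH→GK adds G, K; FK→P adds P → {C, F, G, H, K, P}.
{C, F, K}⁺: FK→P adds P; CFK→GHP adds G, H → {C, F, G, H, K, P}.
{C, F, P}⁺: CFP→GHK adds G, H, K → {C, F, G, H, K, P}.
{F, G, K}⁺: FK→P adds P; GKP→CFH adds C, H → {C, F, G, H, K, P}.
{G, H, K}⁺: H→F adds F; FK→P adds P; GKP→CFH adds C → {C, F, G, H, K, P}.
{G, K, P}⁺: GKP→CFH adds C, F, H → {C, F, G, H, K, P}.
Any other superkey contains one of these as a subset, so there are no further candidate keys.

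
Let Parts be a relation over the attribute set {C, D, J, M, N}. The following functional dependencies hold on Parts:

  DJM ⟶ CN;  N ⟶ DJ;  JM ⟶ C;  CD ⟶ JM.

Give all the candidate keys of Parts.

{C, D}⁺: CD→JM adds J, M; DJM→CN adds N → {C, D, J, M, N}.
{C, N}⁺: N→DJ adds D, J; CD→JM adds M → {C, D, J, M, N}.
{M, N}⁺: N→DJ adds D, J; JM→C adds C → {C, D, J, M, N}.
{D, J, M}⁺: DJM→CN adds C, N → {C, D, J, M, N}.

CD, CN, MN, DJM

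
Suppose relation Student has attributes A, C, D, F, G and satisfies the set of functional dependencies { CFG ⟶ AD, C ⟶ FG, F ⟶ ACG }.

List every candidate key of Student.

{C}; {F}

{C}⁺: C→FG adds F, G; F→ACG adds A; CFG→AD adds D → {A, C, D, F, G}.
{F}⁺: F→ACG adds A, C, G; CFG→AD adds D → {A, C, D, F, G}.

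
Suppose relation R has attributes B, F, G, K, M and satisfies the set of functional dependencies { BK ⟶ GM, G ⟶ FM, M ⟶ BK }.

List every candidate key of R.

{G}, {M}, {B, K}

{G}⁺: G→FM adds F, M; M→BK adds B, K → {B, F, G, K, M}.
{M}⁺: M→BK adds B, K; BK→GM adds G; G→FM adds F → {B, F, G, K, M}.
{B, K}⁺: BK→GM adds G, M; G→FM adds F → {B, F, G, K, M}. Minimal: {K}⁺ = {K}; {B}⁺ = {B} — none reach the full schema.
Any other superkey contains one of these as a subset, so there are no further candidate keys.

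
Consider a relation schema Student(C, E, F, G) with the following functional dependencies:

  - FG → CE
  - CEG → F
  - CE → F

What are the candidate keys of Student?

Attribute G never appears on the right-hand side of any dependency, so G must belong to every candidate key.
{G}⁺ = {G}, which is not all of the schema, so we must add further attributes.
{F, G}⁺: FG→CE adds C, E → {C, E, F, G}. Minimal: {G}⁺ = {G}; {F}⁺ = {F} — none reach the full schema.
{C, E, G}⁺: CEG→F adds F → {C, E, F, G}. Minimal: {E, G}⁺ = {E, G}; {C, G}⁺ = {C, G}; {C, E}⁺ = {C, E, F} — none reach the full schema.

FG; CEG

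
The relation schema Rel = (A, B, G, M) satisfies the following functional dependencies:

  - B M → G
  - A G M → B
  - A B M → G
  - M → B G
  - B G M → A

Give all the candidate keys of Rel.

Attribute M never appears on the right-hand side of any dependency, so M must belong to every candidate key.
{M}⁺ = {A, B, G, M}, which is all of the schema, so {M} is the only candidate key.

(M)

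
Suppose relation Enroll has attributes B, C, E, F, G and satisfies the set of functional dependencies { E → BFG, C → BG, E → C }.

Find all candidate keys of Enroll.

(E)

Attribute E never appears on the right-hand side of any dependency, so E must belong to every candidate key.
{E}⁺ = {B, C, E, F, G}, which is all of the schema, so {E} is the only candidate key.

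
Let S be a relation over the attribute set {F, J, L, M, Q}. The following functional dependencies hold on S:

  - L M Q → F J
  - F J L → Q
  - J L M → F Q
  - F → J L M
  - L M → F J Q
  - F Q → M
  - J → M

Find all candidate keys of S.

{F}⁺: F→JLM adds J, L, M; LM→FJQ adds Q → {F, J, L, M, Q}.
{J, L}⁺: J→M adds M; JLM→FQ adds F, Q → {F, J, L, M, Q}. Minimal: {L}⁺ = {L}; {J}⁺ = {J, M} — none reach the full schema.
{L, M}⁺: LM→FJQ adds F, J, Q → {F, J, L, M, Q}. Minimal: {M}⁺ = {M}; {L}⁺ = {L} — none reach the full schema.
Any other superkey contains one of these as a subset, so there are no further candidate keys.

{F}, {J, L}, {L, M}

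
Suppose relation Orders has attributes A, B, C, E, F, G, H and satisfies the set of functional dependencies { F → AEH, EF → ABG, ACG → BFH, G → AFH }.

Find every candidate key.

{C, F}, {C, G}

Attribute C never appears on the right-hand side of any dependency, so C must belong to every candidate key.
{C}⁺ = {C}, which is not all of the schema, so we must add further attributes.
{C, F}⁺: F→AEH adds A, E, H; EF→ABG adds B, G → {A, B, C, E, F, G, H}. Minimal: {F}⁺ = {A, B, E, F, G, H}; {C}⁺ = {C} — none reach the full schema.
{C, G}⁺: G→AFH adds A, F, H; F→AEH adds E; EF→ABG adds B → {A, B, C, E, F, G, H}. Minimal: {G}⁺ = {A, B, E, F, G, H}; {C}⁺ = {C} — none reach the full schema.
Any other superkey contains one of these as a subset, so there are no further candidate keys.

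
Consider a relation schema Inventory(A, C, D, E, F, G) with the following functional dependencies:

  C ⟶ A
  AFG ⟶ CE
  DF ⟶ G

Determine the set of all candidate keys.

{A, D, F}⁺: DF→G adds G; AFG→CE adds C, E → {A, C, D, E, F, G}.
{C, D, F}⁺: C→A adds A; DF→G adds G; AFG→CE adds E → {A, C, D, E, F, G}.

ADF, CDF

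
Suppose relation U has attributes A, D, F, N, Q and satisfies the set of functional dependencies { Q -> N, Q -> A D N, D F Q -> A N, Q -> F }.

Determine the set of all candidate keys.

{Q}

Attribute Q never appears on the right-hand side of any dependency, so Q must belong to every candidate key.
{Q}⁺ = {A, D, F, N, Q}, which is all of the schema, so {Q} is the only candidate key.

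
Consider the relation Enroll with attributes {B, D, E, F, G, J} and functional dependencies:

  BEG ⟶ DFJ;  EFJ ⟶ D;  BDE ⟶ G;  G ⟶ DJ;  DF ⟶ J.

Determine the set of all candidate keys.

{B, D, E}⁺: BDE→G adds G; G→DJ adds J; BEG→DFJ adds F → {B, D, E, F, G, J}. Minimal: {D, E}⁺ = {D, E}; {B, E}⁺ = {B, E}; {B, D}⁺ = {B, D} — none reach the full schema.
{B, E, G}⁺: BEG→DFJ adds D, F, J → {B, D, E, F, G, J}. Minimal: {E, G}⁺ = {D, E, G, J}; {B, G}⁺ = {B, D, G, J}; {B, E}⁺ = {B, E} — none reach the full schema.
{B, E, F, J}⁺: EFJ→D adds D; BDE→G adds G → {B, D, E, F, G, J}. Minimal: {E, F, J}⁺ = {D, E, F, J}; {B, F, J}⁺ = {B, F, J}; {B, E, J}⁺ = {B, E, J}; … — none reach the full schema.

(B, D, E), (B, E, G), (B, E, F, J)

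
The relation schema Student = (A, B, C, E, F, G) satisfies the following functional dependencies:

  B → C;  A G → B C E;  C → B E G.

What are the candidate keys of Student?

Attributes A, F never appear on any right-hand side, so every candidate key must contain {A, F}.
{A, F}⁺ = {A, F}, which is not all of the schema, so we must add further attributes.
{A, B, F}⁺: B→C adds C; C→BEG adds E, G → {A, B, C, E, F, G}. Minimal: {B, F}⁺ = {B, C, E, F, G}; {A, F}⁺ = {A, F}; {A, B}⁺ = {A, B, C, E, G} — none reach the full schema.
{A, C, F}⁺: C→BEG adds B, E, G → {A, B, C, E, F, G}. Minimal: {C, F}⁺ = {B, C, E, F, G}; {A, F}⁺ = {A, F}; {A, C}⁺ = {A, B, C, E, G} — none reach the full schema.
{A, F, G}⁺: AG→BCE adds B, C, E → {A, B, C, E, F, G}. Minimal: {F, G}⁺ = {F, G}; {A, G}⁺ = {A, B, C, E, G}; {A, F}⁺ = {A, F} — none reach the full schema.
Any other superkey contains one of these as a subset, so there are no further candidate keys.

{A, B, F}, {A, C, F}, {A, F, G}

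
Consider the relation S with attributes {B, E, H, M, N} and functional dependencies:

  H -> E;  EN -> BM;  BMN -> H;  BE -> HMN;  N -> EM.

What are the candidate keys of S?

{N}⁺: N→EM adds E, M; EN→BM adds B; BMN→H adds H → {B, E, H, M, N}.
{B, E}⁺: BE→HMN adds H, M, N → {B, E, H, M, N}.
{B, H}⁺: H→E adds E; BE→HMN adds M, N → {B, E, H, M, N}.

(N); (B, E); (B, H)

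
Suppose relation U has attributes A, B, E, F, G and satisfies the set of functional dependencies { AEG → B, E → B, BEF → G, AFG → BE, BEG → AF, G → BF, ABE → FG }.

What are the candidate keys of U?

{A, E}⁺: E→B adds B; ABE→FG adds F, G → {A, B, E, F, G}.
{A, G}⁺: G→BF adds B, F; AFG→BE adds E → {A, B, E, F, G}.
{E, F}⁺: E→B adds B; BEF→G adds G; BEG→AF adds A → {A, B, E, F, G}.
{E, G}⁺: E→B adds B; BEG→AF adds A, F → {A, B, E, F, G}.

{A, E}; {A, G}; {E, F}; {E, G}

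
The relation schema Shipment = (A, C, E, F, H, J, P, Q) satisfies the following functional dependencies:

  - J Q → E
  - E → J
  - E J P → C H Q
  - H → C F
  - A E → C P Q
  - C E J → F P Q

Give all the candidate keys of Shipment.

(A, E), (A, J, Q)

Attribute A never appears on the right-hand side of any dependency, so A must belong to every candidate key.
{A}⁺ = {A}, which is not all of the schema, so we must add further attributes.
{A, E}⁺: E→J adds J; AE→CPQ adds C, P, Q; CEJ→FPQ adds F; EJP→CHQ adds H → {A, C, E, F, H, J, P, Q}. Minimal: {E}⁺ = {E, J}; {A}⁺ = {A} — none reach the full schema.
{A, J, Q}⁺: JQ→E adds E; AE→CPQ adds C, P; CEJ→FPQ adds F; EJP→CHQ adds H → {A, C, E, F, H, J, P, Q}. Minimal: {J, Q}⁺ = {E, J, Q}; {A, Q}⁺ = {A, Q}; {A, J}⁺ = {A, J} — none reach the full schema.
Any other superkey contains one of these as a subset, so there are no further candidate keys.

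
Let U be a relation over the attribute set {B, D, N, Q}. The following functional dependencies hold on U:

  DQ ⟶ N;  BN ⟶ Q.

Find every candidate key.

Attributes B, D never appear on any right-hand side, so every candidate key must contain {B, D}.
{B, D}⁺ = {B, D}, which is not all of the schema, so we must add further attributes.
{B, D, N}⁺: BN→Q adds Q → {B, D, N, Q}. Minimal: {D, N}⁺ = {D, N}; {B, N}⁺ = {B, N, Q}; {B, D}⁺ = {B, D} — none reach the full schema.
{B, D, Q}⁺: DQ→N adds N → {B, D, N, Q}. Minimal: {D, Q}⁺ = {D, N, Q}; {B, Q}⁺ = {B, Q}; {B, D}⁺ = {B, D} — none reach the full schema.

{B, D, N}, {B, D, Q}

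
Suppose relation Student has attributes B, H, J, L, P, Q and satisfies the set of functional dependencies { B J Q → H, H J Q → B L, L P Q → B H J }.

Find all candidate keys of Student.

{L, P, Q}; {B, J, P, Q}; {H, J, P, Q}

{L, P, Q}⁺: LPQ→BHJ adds B, H, J → {B, H, J, L, P, Q}. Minimal: {P, Q}⁺ = {P, Q}; {L, Q}⁺ = {L, Q}; {L, P}⁺ = {L, P} — none reach the full schema.
{B, J, P, Q}⁺: BJQ→H adds H; HJQ→BL adds L → {B, H, J, L, P, Q}. Minimal: {J, P, Q}⁺ = {J, P, Q}; {B, P, Q}⁺ = {B, P, Q}; {B, J, Q}⁺ = {B, H, J, L, Q}; … — none reach the full schema.
{H, J, P, Q}⁺: HJQ→BL adds B, L → {B, H, J, L, P, Q}. Minimal: {J, P, Q}⁺ = {J, P, Q}; {H, P, Q}⁺ = {H, P, Q}; {H, J, Q}⁺ = {B, H, J, L, Q}; … — none reach the full schema.
Any other superkey contains one of these as a subset, so there are no further candidate keys.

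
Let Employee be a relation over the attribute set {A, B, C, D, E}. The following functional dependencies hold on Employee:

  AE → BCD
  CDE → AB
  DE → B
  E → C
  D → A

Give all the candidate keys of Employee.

Attribute E never appears on the right-hand side of any dependency, so E must belong to every candidate key.
{E}⁺ = {C, E}, which is not all of the schema, so we must add further attributes.
{A, E}⁺: AE→BCD adds B, C, D → {A, B, C, D, E}. Minimal: {E}⁺ = {C, E}; {A}⁺ = {A} — none reach the full schema.
{D, E}⁺: DE→B adds B; E→C adds C; D→A adds A → {A, B, C, D, E}. Minimal: {E}⁺ = {C, E}; {D}⁺ = {A, D} — none reach the full schema.
Any other superkey contains one of these as a subset, so there are no further candidate keys.

(A, E); (D, E)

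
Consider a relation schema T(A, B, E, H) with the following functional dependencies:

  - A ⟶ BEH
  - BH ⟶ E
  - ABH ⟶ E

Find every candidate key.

{A}

Attribute A never appears on the right-hand side of any dependency, so A must belong to every candidate key.
{A}⁺ = {A, B, E, H}, which is all of the schema, so {A} is the only candidate key.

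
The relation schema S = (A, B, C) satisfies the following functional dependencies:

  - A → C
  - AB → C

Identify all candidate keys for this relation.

{A, B}⁺: A→C adds C → {A, B, C}. Minimal: {B}⁺ = {B}; {A}⁺ = {A, C} — none reach the full schema.
No other minimal superkey exists.

(A, B)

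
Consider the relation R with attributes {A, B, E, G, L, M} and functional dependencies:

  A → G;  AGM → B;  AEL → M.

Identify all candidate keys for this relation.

{A, E, L}⁺: A→G adds G; AEL→M adds M; AGM→B adds B → {A, B, E, G, L, M}.

AEL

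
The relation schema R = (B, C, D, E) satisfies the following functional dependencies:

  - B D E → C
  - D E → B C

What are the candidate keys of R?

{D, E}

Attributes D, E never appear on any right-hand side, so every candidate key must contain {D, E}.
{D, E}⁺ = {B, C, D, E}, which is all of the schema, so {D, E} is the only candidate key.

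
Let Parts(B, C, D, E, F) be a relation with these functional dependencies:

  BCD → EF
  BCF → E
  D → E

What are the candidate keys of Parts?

{B, C, D}

Attributes B, C, D never appear on any right-hand side, so every candidate key must contain {B, C, D}.
{B, C, D}⁺ = {B, C, D, E, F}, which is all of the schema, so {B, C, D} is the only candidate key.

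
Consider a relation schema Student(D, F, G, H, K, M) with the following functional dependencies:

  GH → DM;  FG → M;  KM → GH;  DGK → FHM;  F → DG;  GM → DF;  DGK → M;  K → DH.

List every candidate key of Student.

{F, K}⁺: F→DG adds D, G; DGK→M adds M; K→DH adds H → {D, F, G, H, K, M}. Minimal: {K}⁺ = {D, H, K}; {F}⁺ = {D, F, G, M} — none reach the full schema.
{G, K}⁺: K→DH adds D, H; GH→DM adds M; DGK→FHM adds F → {D, F, G, H, K, M}. Minimal: {K}⁺ = {D, H, K}; {G}⁺ = {G} — none reach the full schema.
{K, M}⁺: KM→GH adds G, H; GM→DF adds D, F → {D, F, G, H, K, M}. Minimal: {M}⁺ = {M}; {K}⁺ = {D, H, K} — none reach the full schema.

FK; GK; KM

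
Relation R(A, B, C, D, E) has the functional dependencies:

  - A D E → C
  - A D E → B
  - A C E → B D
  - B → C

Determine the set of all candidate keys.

ABE; ACE; ADE

Attributes A, E never appear on any right-hand side, so every candidate key must contain {A, E}.
{A, E}⁺ = {A, E}, which is not all of the schema, so we must add further attributes.
{A, B, E}⁺: B→C adds C; ACE→BD adds D → {A, B, C, D, E}. Minimal: {B, E}⁺ = {B, C, E}; {A, E}⁺ = {A, E}; {A, B}⁺ = {A, B, C} — none reach the full schema.
{A, C, E}⁺: ACE→BD adds B, D → {A, B, C, D, E}. Minimal: {C, E}⁺ = {C, E}; {A, E}⁺ = {A, E}; {A, C}⁺ = {A, C} — none reach the full schema.
{A, D, E}⁺: ADE→C adds C; ADE→B adds B → {A, B, C, D, E}. Minimal: {D, E}⁺ = {D, E}; {A, E}⁺ = {A, E}; {A, D}⁺ = {A, D} — none reach the full schema.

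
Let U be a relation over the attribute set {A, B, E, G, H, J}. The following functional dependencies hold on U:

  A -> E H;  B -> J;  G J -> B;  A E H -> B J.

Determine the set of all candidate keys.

{A, G}

{A, G}⁺: A→EH adds E, H; AEH→BJ adds B, J → {A, B, E, G, H, J}. Minimal: {G}⁺ = {G}; {A}⁺ = {A, B, E, H, J} — none reach the full schema.
No other minimal superkey exists.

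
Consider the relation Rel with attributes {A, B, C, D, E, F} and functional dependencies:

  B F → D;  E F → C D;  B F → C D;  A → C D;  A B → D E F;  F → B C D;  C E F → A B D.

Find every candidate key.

{A, B}, {A, F}, {E, F}

{A, B}⁺: A→CD adds C, D; AB→DEF adds E, F → {A, B, C, D, E, F}. Minimal: {B}⁺ = {B}; {A}⁺ = {A, C, D} — none reach the full schema.
{A, F}⁺: A→CD adds C, D; F→BCD adds B; AB→DEF adds E → {A, B, C, D, E, F}. Minimal: {F}⁺ = {B, C, D, F}; {A}⁺ = {A, C, D} — none reach the full schema.
{E, F}⁺: EF→CD adds C, D; F→BCD adds B; CEF→ABD adds A → {A, B, C, D, E, F}. Minimal: {F}⁺ = {B, C, D, F}; {E}⁺ = {E} — none reach the full schema.
Any other superkey contains one of these as a subset, so there are no further candidate keys.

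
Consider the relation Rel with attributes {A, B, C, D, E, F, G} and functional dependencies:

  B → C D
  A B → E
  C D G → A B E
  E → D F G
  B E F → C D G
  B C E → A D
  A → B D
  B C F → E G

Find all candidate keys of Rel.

{A}⁺: A→BD adds B, D; B→CD adds C; AB→E adds E; E→DFG adds F, G → {A, B, C, D, E, F, G}.
{B, E}⁺: B→CD adds C, D; E→DFG adds F, G; BCE→AD adds A → {A, B, C, D, E, F, G}. Minimal: {E}⁺ = {D, E, F, G}; {B}⁺ = {B, C, D} — none reach the full schema.
{B, F}⁺: B→CD adds C, D; BCF→EG adds E, G; CDG→ABE adds A → {A, B, C, D, E, F, G}. Minimal: {F}⁺ = {F}; {B}⁺ = {B, C, D} — none reach the full schema.
{B, G}⁺: B→CD adds C, D; CDG→ABE adds A, E; E→DFG adds F → {A, B, C, D, E, F, G}. Minimal: {G}⁺ = {G}; {B}⁺ = {B, C, D} — none reach the full schema.
{C, E}⁺: E→DFG adds D, F, G; CDG→ABE adds A, B → {A, B, C, D, E, F, G}. Minimal: {E}⁺ = {D, E, F, G}; {C}⁺ = {C} — none reach the full schema.
{C, D, G}⁺: CDG→ABE adds A, B, E; E→DFG adds F → {A, B, C, D, E, F, G}. Minimal: {D, G}⁺ = {D, G}; {C, G}⁺ = {C, G}; {C, D}⁺ = {C, D} — none reach the full schema.

(A); (B, E); (B, F); (B, G); (C, E); (C, D, G)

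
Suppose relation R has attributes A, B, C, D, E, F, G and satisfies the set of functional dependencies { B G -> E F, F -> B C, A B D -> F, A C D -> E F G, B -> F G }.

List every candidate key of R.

{A, B, D}⁺: ABD→F adds F; B→FG adds G; BG→EF adds E; F→BC adds C → {A, B, C, D, E, F, G}. Minimal: {B, D}⁺ = {B, C, D, E, F, G}; {A, D}⁺ = {A, D}; {A, B}⁺ = {A, B, C, E, F, G} — none reach the full schema.
{A, C, D}⁺: ACD→EFG adds E, F, G; F→BC adds B → {A, B, C, D, E, F, G}. Minimal: {C, D}⁺ = {C, D}; {A, D}⁺ = {A, D}; {A, C}⁺ = {A, C} — none reach the full schema.
{A, D, F}⁺: F→BC adds B, C; ACD→EFG adds E, G → {A, B, C, D, E, F, G}. Minimal: {D, F}⁺ = {B, C, D, E, F, G}; {A, F}⁺ = {A, B, C, E, F, G}; {A, D}⁺ = {A, D} — none reach the full schema.

{A, B, D}, {A, C, D}, {A, D, F}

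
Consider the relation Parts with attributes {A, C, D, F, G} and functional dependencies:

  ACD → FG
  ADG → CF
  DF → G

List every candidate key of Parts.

{A, C, D}; {A, D, F}; {A, D, G}

Attributes A, D never appear on any right-hand side, so every candidate key must contain {A, D}.
{A, D}⁺ = {A, D}, which is not all of the schema, so we must add further attributes.
{A, C, D}⁺: ACD→FG adds F, G → {A, C, D, F, G}. Minimal: {C, D}⁺ = {C, D}; {A, D}⁺ = {A, D}; {A, C}⁺ = {A, C} — none reach the full schema.
{A, D, F}⁺: DF→G adds G; ADG→CF adds C → {A, C, D, F, G}. Minimal: {D, F}⁺ = {D, F, G}; {A, F}⁺ = {A, F}; {A, D}⁺ = {A, D} — none reach the full schema.
{A, D, G}⁺: ADG→CF adds C, F → {A, C, D, F, G}. Minimal: {D, G}⁺ = {D, G}; {A, G}⁺ = {A, G}; {A, D}⁺ = {A, D} — none reach the full schema.
Any other superkey contains one of these as a subset, so there are no further candidate keys.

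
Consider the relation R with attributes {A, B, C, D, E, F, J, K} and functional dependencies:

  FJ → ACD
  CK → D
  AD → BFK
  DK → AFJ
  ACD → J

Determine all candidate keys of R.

(A, D, E); (C, E, K); (D, E, K); (E, F, J)

Attribute E never appears on the right-hand side of any dependency, so E must belong to every candidate key.
{E}⁺ = {E}, which is not all of the schema, so we must add further attributes.
{A, D, E}⁺: AD→BFK adds B, F, K; DK→AFJ adds J; FJ→ACD adds C → {A, B, C, D, E, F, J, K}. Minimal: {D, E}⁺ = {D, E}; {A, E}⁺ = {A, E}; {A, D}⁺ = {A, B, C, D, F, J, K} — none reach the full schema.
{C, E, K}⁺: CK→D adds D; DK→AFJ adds A, F, J; AD→BFK adds B → {A, B, C, D, E, F, J, K}. Minimal: {E, K}⁺ = {E, K}; {C, K}⁺ = {A, B, C, D, F, J, K}; {C, E}⁺ = {C, E} — none reach the full schema.
{D, E, K}⁺: DK→AFJ adds A, F, J; FJ→ACD adds C; AD→BFK adds B → {A, B, C, D, E, F, J, K}. Minimal: {E, K}⁺ = {E, K}; {D, K}⁺ = {A, B, C, D, F, J, K}; {D, E}⁺ = {D, E} — none reach the full schema.
{E, F, J}⁺: FJ→ACD adds A, C, D; AD→BFK adds B, K → {A, B, C, D, E, F, J, K}. Minimal: {F, J}⁺ = {A, B, C, D, F, J, K}; {E, J}⁺ = {E, J}; {E, F}⁺ = {E, F} — none reach the full schema.
Any other superkey contains one of these as a subset, so there are no further candidate keys.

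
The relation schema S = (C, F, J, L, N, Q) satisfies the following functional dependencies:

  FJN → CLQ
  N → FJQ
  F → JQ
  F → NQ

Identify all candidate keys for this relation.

F, N

{F}⁺: F→JQ adds J, Q; F→NQ adds N; FJN→CLQ adds C, L → {C, F, J, L, N, Q}.
{N}⁺: N→FJQ adds F, J, Q; FJN→CLQ adds C, L → {C, F, J, L, N, Q}.
Any other superkey contains one of these as a subset, so there are no further candidate keys.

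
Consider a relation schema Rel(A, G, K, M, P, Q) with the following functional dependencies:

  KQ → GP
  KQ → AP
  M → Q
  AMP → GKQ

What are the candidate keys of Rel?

Attribute M never appears on the right-hand side of any dependency, so M must belong to every candidate key.
{M}⁺ = {M, Q}, which is not all of the schema, so we must add further attributes.
{K, M}⁺: M→Q adds Q; KQ→GP adds G, P; KQ→AP adds A → {A, G, K, M, P, Q}.
{A, M, P}⁺: M→Q adds Q; AMP→GKQ adds G, K → {A, G, K, M, P, Q}.

(K, M); (A, M, P)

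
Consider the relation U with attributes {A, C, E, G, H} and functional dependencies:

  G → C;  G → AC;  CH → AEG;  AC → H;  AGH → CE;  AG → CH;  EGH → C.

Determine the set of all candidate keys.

{G}⁺: G→C adds C; G→AC adds A; AC→H adds H; AGH→CE adds E → {A, C, E, G, H}.
{A, C}⁺: AC→H adds H; CH→AEG adds E, G → {A, C, E, G, H}. Minimal: {C}⁺ = {C}; {A}⁺ = {A} — none reach the full schema.
{C, H}⁺: CH→AEG adds A, E, G → {A, C, E, G, H}. Minimal: {H}⁺ = {H}; {C}⁺ = {C} — none reach the full schema.
Any other superkey contains one of these as a subset, so there are no further candidate keys.

(G), (A, C), (C, H)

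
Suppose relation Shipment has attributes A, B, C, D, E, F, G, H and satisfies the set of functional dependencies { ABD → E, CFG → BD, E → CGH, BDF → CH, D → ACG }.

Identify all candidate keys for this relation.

Attribute F never appears on the right-hand side of any dependency, so F must belong to every candidate key.
{F}⁺ = {F}, which is not all of the schema, so we must add further attributes.
{D, F}⁺: D→ACG adds A, C, G; CFG→BD adds B; BDF→CH adds H; ABD→E adds E → {A, B, C, D, E, F, G, H}. Minimal: {F}⁺ = {F}; {D}⁺ = {A, C, D, G} — none reach the full schema.
{E, F}⁺: E→CGH adds C, G, H; CFG→BD adds B, D; D→ACG adds A → {A, B, C, D, E, F, G, H}. Minimal: {F}⁺ = {F}; {E}⁺ = {C, E, G, H} — none reach the full schema.
{C, F, G}⁺: CFG→BD adds B, D; BDF→CH adds H; D→ACG adds A; ABD→E adds E → {A, B, C, D, E, F, G, H}. Minimal: {F, G}⁺ = {F, G}; {C, G}⁺ = {C, G}; {C, F}⁺ = {C, F} — none reach the full schema.

{D, F}; {E, F}; {C, F, G}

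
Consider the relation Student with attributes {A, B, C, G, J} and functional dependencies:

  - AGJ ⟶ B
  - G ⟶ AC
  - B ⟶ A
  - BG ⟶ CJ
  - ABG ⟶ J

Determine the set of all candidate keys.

Attribute G never appears on the right-hand side of any dependency, so G must belong to every candidate key.
{G}⁺ = {A, C, G}, which is not all of the schema, so we must add further attributes.
{B, G}⁺: G→AC adds A, C; BG→CJ adds J → {A, B, C, G, J}. Minimal: {G}⁺ = {A, C, G}; {B}⁺ = {A, B} — none reach the full schema.
{G, J}⁺: G→AC adds A, C; AGJ→B adds B → {A, B, C, G, J}. Minimal: {J}⁺ = {J}; {G}⁺ = {A, C, G} — none reach the full schema.

{B, G}, {G, J}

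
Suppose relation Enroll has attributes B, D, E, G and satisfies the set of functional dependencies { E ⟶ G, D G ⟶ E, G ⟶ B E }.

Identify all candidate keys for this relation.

(D, E); (D, G)

Attribute D never appears on the right-hand side of any dependency, so D must belong to every candidate key.
{D}⁺ = {D}, which is not all of the schema, so we must add further attributes.
{D, E}⁺: E→G adds G; G→BE adds B → {B, D, E, G}. Minimal: {E}⁺ = {B, E, G}; {D}⁺ = {D} — none reach the full schema.
{D, G}⁺: DG→E adds E; G→BE adds B → {B, D, E, G}. Minimal: {G}⁺ = {B, E, G}; {D}⁺ = {D} — none reach the full schema.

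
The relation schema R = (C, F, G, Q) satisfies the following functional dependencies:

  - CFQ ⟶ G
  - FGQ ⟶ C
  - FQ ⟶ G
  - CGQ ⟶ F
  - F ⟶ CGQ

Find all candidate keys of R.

{F}⁺: F→CGQ adds C, G, Q → {C, F, G, Q}.
{C, G, Q}⁺: CGQ→F adds F → {C, F, G, Q}. Minimal: {G, Q}⁺ = {G, Q}; {C, Q}⁺ = {C, Q}; {C, G}⁺ = {C, G} — none reach the full schema.
Any other superkey contains one of these as a subset, so there are no further candidate keys.

{F}, {C, G, Q}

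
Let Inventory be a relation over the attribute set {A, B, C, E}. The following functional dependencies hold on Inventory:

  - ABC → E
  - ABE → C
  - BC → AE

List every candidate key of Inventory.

{B, C}, {A, B, E}

{B, C}⁺: BC→AE adds A, E → {A, B, C, E}. Minimal: {C}⁺ = {C}; {B}⁺ = {B} — none reach the full schema.
{A, B, E}⁺: ABE→C adds C → {A, B, C, E}. Minimal: {B, E}⁺ = {B, E}; {A, E}⁺ = {A, E}; {A, B}⁺ = {A, B} — none reach the full schema.
Any other superkey contains one of these as a subset, so there are no further candidate keys.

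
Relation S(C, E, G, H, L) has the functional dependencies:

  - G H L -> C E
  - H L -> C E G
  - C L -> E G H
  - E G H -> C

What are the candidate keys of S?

Attribute L never appears on the right-hand side of any dependency, so L must belong to every candidate key.
{L}⁺ = {L}, which is not all of the schema, so we must add further attributes.
{C, L}⁺: CL→EGH adds E, G, H → {C, E, G, H, L}. Minimal: {L}⁺ = {L}; {C}⁺ = {C} — none reach the full schema.
{H, L}⁺: HL→CEG adds C, E, G → {C, E, G, H, L}. Minimal: {L}⁺ = {L}; {H}⁺ = {H} — none reach the full schema.

{C, L}, {H, L}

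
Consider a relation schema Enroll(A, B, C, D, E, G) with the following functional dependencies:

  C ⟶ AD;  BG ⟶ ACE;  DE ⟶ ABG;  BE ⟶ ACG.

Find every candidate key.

{B, E}⁺: BE→ACG adds A, C, G; C→AD adds D → {A, B, C, D, E, G}. Minimal: {E}⁺ = {E}; {B}⁺ = {B} — none reach the full schema.
{B, G}⁺: BG→ACE adds A, C, E; C→AD adds D → {A, B, C, D, E, G}. Minimal: {G}⁺ = {G}; {B}⁺ = {B} — none reach the full schema.
{C, E}⁺: C→AD adds A, D; DE→ABG adds B, G → {A, B, C, D, E, G}. Minimal: {E}⁺ = {E}; {C}⁺ = {A, C, D} — none reach the full schema.
{D, E}⁺: DE→ABG adds A, B, G; BE→ACG adds C → {A, B, C, D, E, G}. Minimal: {E}⁺ = {E}; {D}⁺ = {D} — none reach the full schema.
Any other superkey contains one of these as a subset, so there are no further candidate keys.

BE; BG; CE; DE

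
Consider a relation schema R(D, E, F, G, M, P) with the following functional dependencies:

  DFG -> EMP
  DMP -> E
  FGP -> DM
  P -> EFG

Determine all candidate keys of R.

{P}⁺: P→EFG adds E, F, G; FGP→DM adds D, M → {D, E, F, G, M, P}.
{D, F, G}⁺: DFG→EMP adds E, M, P → {D, E, F, G, M, P}. Minimal: {F, G}⁺ = {F, G}; {D, G}⁺ = {D, G}; {D, F}⁺ = {D, F} — none reach the full schema.

(P); (D, F, G)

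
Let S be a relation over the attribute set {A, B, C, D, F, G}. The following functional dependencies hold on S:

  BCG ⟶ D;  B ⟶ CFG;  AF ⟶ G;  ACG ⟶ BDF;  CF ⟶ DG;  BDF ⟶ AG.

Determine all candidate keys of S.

{B}⁺: B→CFG adds C, F, G; CF→DG adds D; BDF→AG adds A → {A, B, C, D, F, G}.
{A, C, F}⁺: AF→G adds G; ACG→BDF adds B, D → {A, B, C, D, F, G}. Minimal: {C, F}⁺ = {C, D, F, G}; {A, F}⁺ = {A, F, G}; {A, C}⁺ = {A, C} — none reach the full schema.
{A, C, G}⁺: ACG→BDF adds B, D, F → {A, B, C, D, F, G}. Minimal: {C, G}⁺ = {C, G}; {A, G}⁺ = {A, G}; {A, C}⁺ = {A, C} — none reach the full schema.

(B); (A, C, F); (A, C, G)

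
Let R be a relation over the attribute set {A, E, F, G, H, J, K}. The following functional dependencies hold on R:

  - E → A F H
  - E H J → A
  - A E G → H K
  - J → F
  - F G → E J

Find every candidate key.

{E, G}⁺: E→AFH adds A, F, H; AEG→HK adds K; FG→EJ adds J → {A, E, F, G, H, J, K}.
{F, G}⁺: FG→EJ adds E, J; E→AFH adds A, H; AEG→HK adds K → {A, E, F, G, H, J, K}.
{G, J}⁺: J→F adds F; FG→EJ adds E; E→AFH adds A, H; AEG→HK adds K → {A, E, F, G, H, J, K}.

(E, G), (F, G), (G, J)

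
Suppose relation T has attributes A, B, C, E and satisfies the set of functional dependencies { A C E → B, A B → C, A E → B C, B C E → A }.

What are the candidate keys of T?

{A, E}⁺: AE→BC adds B, C → {A, B, C, E}. Minimal: {E}⁺ = {E}; {A}⁺ = {A} — none reach the full schema.
{B, C, E}⁺: BCE→A adds A → {A, B, C, E}. Minimal: {C, E}⁺ = {C, E}; {B, E}⁺ = {B, E}; {B, C}⁺ = {B, C} — none reach the full schema.

{A, E}, {B, C, E}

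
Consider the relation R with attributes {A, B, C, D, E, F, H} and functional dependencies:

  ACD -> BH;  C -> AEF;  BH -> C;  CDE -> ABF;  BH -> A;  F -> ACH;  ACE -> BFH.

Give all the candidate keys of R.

Attribute D never appears on the right-hand side of any dependency, so D must belong to every candidate key.
{D}⁺ = {D}, which is not all of the schema, so we must add further attributes.
{C, D}⁺: C→AEF adds A, E, F; CDE→ABF adds B; F→ACH adds H → {A, B, C, D, E, F, H}. Minimal: {D}⁺ = {D}; {C}⁺ = {A, B, C, E, F, H} — none reach the full schema.
{D, F}⁺: F→ACH adds A, C, H; ACD→BH adds B; C→AEF adds E → {A, B, C, D, E, F, H}. Minimal: {F}⁺ = {A, B, C, E, F, H}; {D}⁺ = {D} — none reach the full schema.
{B, D, H}⁺: BH→C adds C; BH→A adds A; C→AEF adds E, F → {A, B, C, D, E, F, H}. Minimal: {D, H}⁺ = {D, H}; {B, H}⁺ = {A, B, C, E, F, H}; {B, D}⁺ = {B, D} — none reach the full schema.
Any other superkey contains one of these as a subset, so there are no further candidate keys.

CD, DF, BDH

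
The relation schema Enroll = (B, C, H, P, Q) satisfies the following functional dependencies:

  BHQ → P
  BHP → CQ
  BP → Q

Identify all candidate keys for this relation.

{B, H, P}; {B, H, Q}

Attributes B, H never appear on any right-hand side, so every candidate key must contain {B, H}.
{B, H}⁺ = {B, H}, which is not all of the schema, so we must add further attributes.
{B, H, P}⁺: BHP→CQ adds C, Q → {B, C, H, P, Q}. Minimal: {H, P}⁺ = {H, P}; {B, P}⁺ = {B, P, Q}; {B, H}⁺ = {B, H} — none reach the full schema.
{B, H, Q}⁺: BHQ→P adds P; BHP→CQ adds C → {B, C, H, P, Q}. Minimal: {H, Q}⁺ = {H, Q}; {B, Q}⁺ = {B, Q}; {B, H}⁺ = {B, H} — none reach the full schema.
Any other superkey contains one of these as a subset, so there are no further candidate keys.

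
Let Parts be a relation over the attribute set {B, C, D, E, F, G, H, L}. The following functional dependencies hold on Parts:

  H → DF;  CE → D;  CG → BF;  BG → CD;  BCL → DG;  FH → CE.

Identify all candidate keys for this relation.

(B, H, L), (G, H, L)

Attributes H, L never appear on any right-hand side, so every candidate key must contain {H, L}.
{H, L}⁺ = {C, D, E, F, H, L}, which is not all of the schema, so we must add further attributes.
{B, H, L}⁺: H→DF adds D, F; FH→CE adds C, E; BCL→DG adds G → {B, C, D, E, F, G, H, L}. Minimal: {H, L}⁺ = {C, D, E, F, H, L}; {B, L}⁺ = {B, L}; {B, H}⁺ = {B, C, D, E, F, H} — none reach the full schema.
{G, H, L}⁺: H→DF adds D, F; FH→CE adds C, E; CG→BF adds B → {B, C, D, E, F, G, H, L}. Minimal: {H, L}⁺ = {C, D, E, F, H, L}; {G, L}⁺ = {G, L}; {G, H}⁺ = {B, C, D, E, F, G, H} — none reach the full schema.
Any other superkey contains one of these as a subset, so there are no further candidate keys.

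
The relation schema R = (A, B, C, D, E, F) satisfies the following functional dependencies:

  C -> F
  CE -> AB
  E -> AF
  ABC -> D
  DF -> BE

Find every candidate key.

{C, D}; {C, E}; {A, B, C}

{C, D}⁺: C→F adds F; DF→BE adds B, E; CE→AB adds A → {A, B, C, D, E, F}. Minimal: {D}⁺ = {D}; {C}⁺ = {C, F} — none reach the full schema.
{C, E}⁺: C→F adds F; CE→AB adds A, B; ABC→D adds D → {A, B, C, D, E, F}. Minimal: {E}⁺ = {A, E, F}; {C}⁺ = {C, F} — none reach the full schema.
{A, B, C}⁺: C→F adds F; ABC→D adds D; DF→BE adds E → {A, B, C, D, E, F}. Minimal: {B, C}⁺ = {B, C, F}; {A, C}⁺ = {A, C, F}; {A, B}⁺ = {A, B} — none reach the full schema.
Any other superkey contains one of these as a subset, so there are no further candidate keys.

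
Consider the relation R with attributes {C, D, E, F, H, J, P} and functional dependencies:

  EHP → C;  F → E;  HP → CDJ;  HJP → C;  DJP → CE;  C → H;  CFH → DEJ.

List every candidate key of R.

{C, F, P}, {F, H, P}, {D, F, J, P}

{C, F, P}⁺: F→E adds E; C→H adds H; CFH→DEJ adds D, J → {C, D, E, F, H, J, P}. Minimal: {F, P}⁺ = {E, F, P}; {C, P}⁺ = {C, D, E, H, J, P}; {C, F}⁺ = {C, D, E, F, H, J} — none reach the full schema.
{F, H, P}⁺: F→E adds E; HP→CDJ adds C, D, J → {C, D, E, F, H, J, P}. Minimal: {H, P}⁺ = {C, D, E, H, J, P}; {F, P}⁺ = {E, F, P}; {F, H}⁺ = {E, F, H} — none reach the full schema.
{D, F, J, P}⁺: F→E adds E; DJP→CE adds C; C→H adds H → {C, D, E, F, H, J, P}. Minimal: {F, J, P}⁺ = {E, F, J, P}; {D, J, P}⁺ = {C, D, E, H, J, P}; {D, F, P}⁺ = {D, E, F, P}; … — none reach the full schema.
Any other superkey contains one of these as a subset, so there are no further candidate keys.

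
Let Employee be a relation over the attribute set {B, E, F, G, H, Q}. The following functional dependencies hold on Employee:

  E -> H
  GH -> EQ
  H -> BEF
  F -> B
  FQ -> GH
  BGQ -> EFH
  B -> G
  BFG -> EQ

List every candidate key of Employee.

{E}; {F}; {H}; {B, Q}

{E}⁺: E→H adds H; H→BEF adds B, F; B→G adds G; BFG→EQ adds Q → {B, E, F, G, H, Q}.
{F}⁺: F→B adds B; B→G adds G; BFG→EQ adds E, Q; E→H adds H → {B, E, F, G, H, Q}.
{H}⁺: H→BEF adds B, E, F; B→G adds G; BFG→EQ adds Q → {B, E, F, G, H, Q}.
{B, Q}⁺: B→G adds G; BGQ→EFH adds E, F, H → {B, E, F, G, H, Q}.
Any other superkey contains one of these as a subset, so there are no further candidate keys.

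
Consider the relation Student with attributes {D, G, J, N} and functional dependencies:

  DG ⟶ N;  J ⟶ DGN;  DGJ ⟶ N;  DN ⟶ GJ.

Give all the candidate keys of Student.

J, DG, DN

{J}⁺: J→DGN adds D, G, N → {D, G, J, N}.
{D, G}⁺: DG→N adds N; DN→GJ adds J → {D, G, J, N}. Minimal: {G}⁺ = {G}; {D}⁺ = {D} — none reach the full schema.
{D, N}⁺: DN→GJ adds G, J → {D, G, J, N}. Minimal: {N}⁺ = {N}; {D}⁺ = {D} — none reach the full schema.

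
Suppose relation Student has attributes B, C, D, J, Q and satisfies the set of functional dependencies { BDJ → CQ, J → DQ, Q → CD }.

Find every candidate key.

{B, J}⁺: J→DQ adds D, Q; Q→CD adds C → {B, C, D, J, Q}. Minimal: {J}⁺ = {C, D, J, Q}; {B}⁺ = {B} — none reach the full schema.
No other minimal superkey exists.

{B, J}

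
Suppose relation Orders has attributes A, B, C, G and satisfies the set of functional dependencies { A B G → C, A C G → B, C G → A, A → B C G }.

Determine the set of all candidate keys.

{A}⁺: A→BCG adds B, C, G → {A, B, C, G}.
{C, G}⁺: CG→A adds A; A→BCG adds B → {A, B, C, G}. Minimal: {G}⁺ = {G}; {C}⁺ = {C} — none reach the full schema.

{A}; {C, G}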